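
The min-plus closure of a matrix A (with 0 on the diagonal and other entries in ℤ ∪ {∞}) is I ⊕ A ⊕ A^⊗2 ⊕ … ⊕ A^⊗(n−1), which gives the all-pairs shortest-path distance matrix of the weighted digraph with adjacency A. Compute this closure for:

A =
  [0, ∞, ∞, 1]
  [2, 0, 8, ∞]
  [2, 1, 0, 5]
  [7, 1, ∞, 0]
Closure =
  [0, 2, 10, 1]
  [2, 0, 8, 3]
  [2, 1, 0, 3]
  [3, 1, 9, 0]

This is the Floyd-Warshall all-pairs shortest-path computation. For each intermediate vertex k = 0, 1, …, 3, update dist[i][j] ← min(dist[i][j], dist[i][k] + dist[k][j]). The final matrix gives, for each (i, j), the minimum total weight of any directed path from i to j (possibly empty when i = j).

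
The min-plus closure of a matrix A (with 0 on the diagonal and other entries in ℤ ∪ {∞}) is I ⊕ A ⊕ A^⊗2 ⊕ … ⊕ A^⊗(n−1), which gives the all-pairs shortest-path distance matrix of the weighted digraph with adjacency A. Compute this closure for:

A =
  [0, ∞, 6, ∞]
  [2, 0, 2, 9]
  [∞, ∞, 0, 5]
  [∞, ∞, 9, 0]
Closure =
  [0, ∞, 6, 11]
  [2, 0, 2, 7]
  [∞, ∞, 0, 5]
  [∞, ∞, 9, 0]

This is the Floyd-Warshall all-pairs shortest-path computation. For each intermediate vertex k = 0, 1, …, 3, update dist[i][j] ← min(dist[i][j], dist[i][k] + dist[k][j]). The final matrix gives, for each (i, j), the minimum total weight of any directed path from i to j (possibly empty when i = j).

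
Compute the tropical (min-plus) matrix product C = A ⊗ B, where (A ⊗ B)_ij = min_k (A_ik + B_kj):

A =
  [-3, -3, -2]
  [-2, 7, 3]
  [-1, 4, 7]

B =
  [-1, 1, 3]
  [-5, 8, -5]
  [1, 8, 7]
A ⊗ B =
  [-8, -2, -8]
  [-3, -1, 1]
  [-2, 0, -1]

Apply the min-plus product entry-by-entry:
  C[0][0] = min over k of (A[0][0] + B[0][0] = -3 + -1 = -4, A[0][1] + B[1][0] = -3 + -5 = -8, A[0][2] + B[2][0] = -2 + 1 = -1) = -8 (attained at k = 1)
  C[0][1] = min over k of (A[0][0] + B[0][1] = -3 + 1 = -2, A[0][1] + B[1][1] = -3 + 8 = 5, A[0][2] + B[2][1] = -2 + 8 = 6) = -2 (attained at k = 0)
  C[0][2] = min over k of (A[0][0] + B[0][2] = -3 + 3 = 0, A[0][1] + B[1][2] = -3 + -5 = -8, A[0][2] + B[2][2] = -2 + 7 = 5) = -8 (attained at k = 1)
  C[1][0] = min over k of (A[1][0] + B[0][0] = -2 + -1 = -3, A[1][1] + B[1][0] = 7 + -5 = 2, A[1][2] + B[2][0] = 3 + 1 = 4) = -3 (attained at k = 0)
  C[1][1] = min over k of (A[1][0] + B[0][1] = -2 + 1 = -1, A[1][1] + B[1][1] = 7 + 8 = 15, A[1][2] + B[2][1] = 3 + 8 = 11) = -1 (attained at k = 0)
  C[1][2] = min over k of (A[1][0] + B[0][2] = -2 + 3 = 1, A[1][1] + B[1][2] = 7 + -5 = 2, A[1][2] + B[2][2] = 3 + 7 = 10) = 1 (attained at k = 0)
  C[2][0] = min over k of (A[2][0] + B[0][0] = -1 + -1 = -2, A[2][1] + B[1][0] = 4 + -5 = -1, A[2][2] + B[2][0] = 7 + 1 = 8) = -2 (attained at k = 0)
  C[2][1] = min over k of (A[2][0] + B[0][1] = -1 + 1 = 0, A[2][1] + B[1][1] = 4 + 8 = 12, A[2][2] + B[2][1] = 7 + 8 = 15) = 0 (attained at k = 0)
  C[2][2] = min over k of (A[2][0] + B[0][2] = -1 + 3 = 2, A[2][1] + B[1][2] = 4 + -5 = -1, A[2][2] + B[2][2] = 7 + 7 = 14) = -1 (attained at k = 1)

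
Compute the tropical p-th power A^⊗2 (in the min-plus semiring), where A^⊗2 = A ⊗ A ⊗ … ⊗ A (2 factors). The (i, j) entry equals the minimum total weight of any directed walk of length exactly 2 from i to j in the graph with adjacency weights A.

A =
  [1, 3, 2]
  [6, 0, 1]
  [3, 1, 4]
A^⊗2 =
  [2, 3, 3]
  [4, 0, 1]
  [4, 1, 2]

Each entry (A^⊗2)_ij equals the minimum over all length-2 walks i = v_0 → v_1 → … → v_2 = j of Σ_t A[v_t][v_{t+1}]. For example, for (i, j) = (0, 2) we minimise over 3 possible intermediate vertex sequences; the minimum is 3, attained along the walk 0 → 0 → 2.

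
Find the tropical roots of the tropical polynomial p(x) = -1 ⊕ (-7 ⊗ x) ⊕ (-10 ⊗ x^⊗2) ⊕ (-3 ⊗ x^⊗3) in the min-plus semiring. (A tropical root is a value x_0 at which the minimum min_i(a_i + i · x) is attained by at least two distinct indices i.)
Roots: {-7, 3, 6}

Each tropical root is a break point of the lower envelope of the lines y = a_i + i · x (there are 4 lines, with slopes 0, 1, ..., 3). Only the lines that attain the minimum somewhere contribute to roots; other lines are dominated. Here the surviving (envelope) indices are i = 3, i = 2, i = 1, i = 0.
Intersections between consecutive envelope lines give the roots: for adjacent envelope indices i < j the intersection is x = (a_i − a_j) / (j − i). Reading off the sorted break points: {-7, 3, 6}.
Verification: at each break x_0, at least two indices attain the minimum of min_i(a_i + i · x_0).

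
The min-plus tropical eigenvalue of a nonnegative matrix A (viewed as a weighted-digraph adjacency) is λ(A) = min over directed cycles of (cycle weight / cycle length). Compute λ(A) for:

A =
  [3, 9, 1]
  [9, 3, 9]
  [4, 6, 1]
λ(A) = 1

Enumerate directed cycles and compute their means (weight / length). Sample:
  cycle 0 → 0: weight = 3, length = 1, mean = 3/1 ≈ 3.000
  cycle 1 → 1: weight = 3, length = 1, mean = 3/1 ≈ 3.000
  cycle 2 → 2: weight = 1, length = 1, mean = 1/1 ≈ 1.000
  cycle 0 → 1 → 0: weight = 18, length = 2, mean = 18/2 ≈ 9.000
  cycle 0 → 2 → 0: weight = 5, length = 2, mean = 5/2 ≈ 2.500
  cycle 1 → 0 → 1: weight = 18, length = 2, mean = 18/2 ≈ 9.000
Minimum mean = 1.000, attained e.g. along the cycle 2 → 2 with weight 1 and length 1. So λ(A) = 1/1 = 1.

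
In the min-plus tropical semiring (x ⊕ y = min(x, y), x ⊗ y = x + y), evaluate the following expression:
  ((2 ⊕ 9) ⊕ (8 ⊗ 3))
((2 ⊕ 9) ⊕ (8 ⊗ 3)) = 2

Expand innermost to outermost. Recall ⊕ takes the minimum of its arguments and ⊗ takes their sum. Working out the expression ((2 ⊕ 9) ⊕ (8 ⊗ 3)) gives 2.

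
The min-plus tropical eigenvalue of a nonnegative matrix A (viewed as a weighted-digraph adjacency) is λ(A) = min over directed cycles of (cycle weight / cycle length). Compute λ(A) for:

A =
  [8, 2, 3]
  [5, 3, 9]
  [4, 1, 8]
λ(A) = 3

Enumerate directed cycles and compute their means (weight / length). Sample:
  cycle 0 → 0: weight = 8, length = 1, mean = 8/1 ≈ 8.000
  cycle 1 → 1: weight = 3, length = 1, mean = 3/1 ≈ 3.000
  cycle 2 → 2: weight = 8, length = 1, mean = 8/1 ≈ 8.000
  cycle 0 → 1 → 0: weight = 7, length = 2, mean = 7/2 ≈ 3.500
  cycle 0 → 2 → 0: weight = 7, length = 2, mean = 7/2 ≈ 3.500
  cycle 1 → 0 → 1: weight = 7, length = 2, mean = 7/2 ≈ 3.500
Minimum mean = 3.000, attained e.g. along the cycle 1 → 1 with weight 3 and length 1. So λ(A) = 3/1 = 3.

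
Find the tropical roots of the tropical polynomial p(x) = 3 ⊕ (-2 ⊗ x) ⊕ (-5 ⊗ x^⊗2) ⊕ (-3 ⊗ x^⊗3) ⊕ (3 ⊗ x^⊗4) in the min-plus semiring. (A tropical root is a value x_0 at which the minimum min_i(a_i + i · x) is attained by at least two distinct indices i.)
Roots: {-6, -2, 3, 5}

Each tropical root is a break point of the lower envelope of the lines y = a_i + i · x (there are 5 lines, with slopes 0, 1, ..., 4). Only the lines that attain the minimum somewhere contribute to roots; other lines are dominated. Here the surviving (envelope) indices are i = 4, i = 3, i = 2, i = 1, i = 0.
Intersections between consecutive envelope lines give the roots: for adjacent envelope indices i < j the intersection is x = (a_i − a_j) / (j − i). Reading off the sorted break points: {-6, -2, 3, 5}.
Verification: at each break x_0, at least two indices attain the minimum of min_i(a_i + i · x_0).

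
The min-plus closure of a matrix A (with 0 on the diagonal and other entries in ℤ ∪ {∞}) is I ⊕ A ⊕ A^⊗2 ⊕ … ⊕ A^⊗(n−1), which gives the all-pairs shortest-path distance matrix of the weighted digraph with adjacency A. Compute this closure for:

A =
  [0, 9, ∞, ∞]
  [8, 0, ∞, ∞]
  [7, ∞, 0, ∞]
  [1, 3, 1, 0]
Closure =
  [0, 9, ∞, ∞]
  [8, 0, ∞, ∞]
  [7, 16, 0, ∞]
  [1, 3, 1, 0]

This is the Floyd-Warshall all-pairs shortest-path computation. For each intermediate vertex k = 0, 1, …, 3, update dist[i][j] ← min(dist[i][j], dist[i][k] + dist[k][j]). The final matrix gives, for each (i, j), the minimum total weight of any directed path from i to j (possibly empty when i = j).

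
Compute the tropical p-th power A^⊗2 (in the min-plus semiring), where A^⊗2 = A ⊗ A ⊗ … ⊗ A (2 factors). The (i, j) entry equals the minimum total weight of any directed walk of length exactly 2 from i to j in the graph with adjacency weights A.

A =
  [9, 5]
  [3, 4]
A^⊗2 =
  [8, 9]
  [7, 8]

Each entry (A^⊗2)_ij equals the minimum over all length-2 walks i = v_0 → v_1 → … → v_2 = j of Σ_t A[v_t][v_{t+1}]. For example, for (i, j) = (0, 1) we minimise over 2 possible intermediate vertex sequences; the minimum is 9, attained along the walk 0 → 1 → 1.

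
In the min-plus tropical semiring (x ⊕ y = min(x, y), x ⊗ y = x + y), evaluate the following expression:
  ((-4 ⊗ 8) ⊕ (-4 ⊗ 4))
((-4 ⊗ 8) ⊕ (-4 ⊗ 4)) = 0

Expand innermost to outermost. Recall ⊕ takes the minimum of its arguments and ⊗ takes their sum. Working out the expression ((-4 ⊗ 8) ⊕ (-4 ⊗ 4)) gives 0.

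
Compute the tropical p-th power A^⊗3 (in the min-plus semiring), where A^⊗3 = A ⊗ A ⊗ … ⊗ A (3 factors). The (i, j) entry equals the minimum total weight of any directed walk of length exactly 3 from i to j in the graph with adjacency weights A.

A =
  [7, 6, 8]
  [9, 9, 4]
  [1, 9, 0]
A^⊗3 =
  [9, 15, 8]
  [5, 11, 4]
  [1, 7, 0]

Each entry (A^⊗3)_ij equals the minimum over all length-3 walks i = v_0 → v_1 → … → v_3 = j of Σ_t A[v_t][v_{t+1}]. For example, for (i, j) = (0, 2) we minimise over 9 possible intermediate vertex sequences; the minimum is 8, attained along the walk 0 → 2 → 2 → 2.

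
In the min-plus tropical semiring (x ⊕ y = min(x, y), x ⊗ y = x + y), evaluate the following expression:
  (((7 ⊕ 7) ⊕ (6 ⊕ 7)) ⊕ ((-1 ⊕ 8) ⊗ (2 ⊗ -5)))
(((7 ⊕ 7) ⊕ (6 ⊕ 7)) ⊕ ((-1 ⊕ 8) ⊗ (2 ⊗ -5))) = -4

Expand innermost to outermost. Recall ⊕ takes the minimum of its arguments and ⊗ takes their sum. Working out the expression (((7 ⊕ 7) ⊕ (6 ⊕ 7)) ⊕ ((-1 ⊕ 8) ⊗ (2 ⊗ -5))) gives -4.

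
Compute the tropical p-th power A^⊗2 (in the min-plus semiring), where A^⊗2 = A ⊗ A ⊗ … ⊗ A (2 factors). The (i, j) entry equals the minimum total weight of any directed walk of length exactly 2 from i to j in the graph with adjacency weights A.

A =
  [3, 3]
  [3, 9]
A^⊗2 =
  [6, 6]
  [6, 6]

Each entry (A^⊗2)_ij equals the minimum over all length-2 walks i = v_0 → v_1 → … → v_2 = j of Σ_t A[v_t][v_{t+1}]. For example, for (i, j) = (0, 1) we minimise over 2 possible intermediate vertex sequences; the minimum is 6, attained along the walk 0 → 0 → 1.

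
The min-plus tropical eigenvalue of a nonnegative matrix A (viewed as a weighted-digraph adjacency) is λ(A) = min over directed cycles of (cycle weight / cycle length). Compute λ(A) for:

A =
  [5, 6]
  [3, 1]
λ(A) = 1

Enumerate directed cycles and compute their means (weight / length). Sample:
  cycle 0 → 0: weight = 5, length = 1, mean = 5/1 ≈ 5.000
  cycle 1 → 1: weight = 1, length = 1, mean = 1/1 ≈ 1.000
  cycle 0 → 1 → 0: weight = 9, length = 2, mean = 9/2 ≈ 4.500
  cycle 1 → 0 → 1: weight = 9, length = 2, mean = 9/2 ≈ 4.500
Minimum mean = 1.000, attained e.g. along the cycle 1 → 1 with weight 1 and length 1. So λ(A) = 1/1 = 1.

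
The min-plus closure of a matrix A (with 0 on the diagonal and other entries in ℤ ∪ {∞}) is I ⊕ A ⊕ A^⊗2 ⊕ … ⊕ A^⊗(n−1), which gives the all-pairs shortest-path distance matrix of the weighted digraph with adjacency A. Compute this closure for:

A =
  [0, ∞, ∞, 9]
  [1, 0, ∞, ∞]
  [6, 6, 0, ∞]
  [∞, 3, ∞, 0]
Closure =
  [0, 12, ∞, 9]
  [1, 0, ∞, 10]
  [6, 6, 0, 15]
  [4, 3, ∞, 0]

This is the Floyd-Warshall all-pairs shortest-path computation. For each intermediate vertex k = 0, 1, …, 3, update dist[i][j] ← min(dist[i][j], dist[i][k] + dist[k][j]). The final matrix gives, for each (i, j), the minimum total weight of any directed path from i to j (possibly empty when i = j).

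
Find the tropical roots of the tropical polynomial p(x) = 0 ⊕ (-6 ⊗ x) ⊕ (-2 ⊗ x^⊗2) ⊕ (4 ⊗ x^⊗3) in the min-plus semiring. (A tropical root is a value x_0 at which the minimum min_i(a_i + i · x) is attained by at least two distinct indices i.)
Roots: {-6, -4, 6}

Each tropical root is a break point of the lower envelope of the lines y = a_i + i · x (there are 4 lines, with slopes 0, 1, ..., 3). Only the lines that attain the minimum somewhere contribute to roots; other lines are dominated. Here the surviving (envelope) indices are i = 3, i = 2, i = 1, i = 0.
Intersections between consecutive envelope lines give the roots: for adjacent envelope indices i < j the intersection is x = (a_i − a_j) / (j − i). Reading off the sorted break points: {-6, -4, 6}.
Verification: at each break x_0, at least two indices attain the minimum of min_i(a_i + i · x_0).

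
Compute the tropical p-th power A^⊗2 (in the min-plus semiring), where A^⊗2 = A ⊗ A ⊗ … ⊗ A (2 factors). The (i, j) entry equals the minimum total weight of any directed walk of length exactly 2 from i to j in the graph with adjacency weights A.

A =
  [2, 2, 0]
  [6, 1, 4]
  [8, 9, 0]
A^⊗2 =
  [4, 3, 0]
  [7, 2, 4]
  [8, 9, 0]

Each entry (A^⊗2)_ij equals the minimum over all length-2 walks i = v_0 → v_1 → … → v_2 = j of Σ_t A[v_t][v_{t+1}]. For example, for (i, j) = (0, 2) we minimise over 3 possible intermediate vertex sequences; the minimum is 0, attained along the walk 0 → 2 → 2.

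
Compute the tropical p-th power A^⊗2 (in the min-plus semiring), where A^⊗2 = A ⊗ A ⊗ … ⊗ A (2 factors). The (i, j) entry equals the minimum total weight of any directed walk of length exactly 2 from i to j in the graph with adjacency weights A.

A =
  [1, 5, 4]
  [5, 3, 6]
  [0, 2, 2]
A^⊗2 =
  [2, 6, 5]
  [6, 6, 8]
  [1, 4, 4]

Each entry (A^⊗2)_ij equals the minimum over all length-2 walks i = v_0 → v_1 → … → v_2 = j of Σ_t A[v_t][v_{t+1}]. For example, for (i, j) = (0, 2) we minimise over 3 possible intermediate vertex sequences; the minimum is 5, attained along the walk 0 → 0 → 2.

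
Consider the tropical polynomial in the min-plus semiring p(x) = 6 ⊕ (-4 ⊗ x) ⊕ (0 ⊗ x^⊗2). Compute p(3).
p(3) = -1

A tropical monomial a ⊗ x^⊗i evaluates to a + i · x. Evaluating each term at x = 3:
  Term 0 contributes 6 + 0 · 3 = 6
  Term 1 contributes -4 + 1 · 3 = -1
  Term 2 contributes 0 + 2 · 3 = 6
p(3) = ⊕ of these = min[6, -1, 6] = -1.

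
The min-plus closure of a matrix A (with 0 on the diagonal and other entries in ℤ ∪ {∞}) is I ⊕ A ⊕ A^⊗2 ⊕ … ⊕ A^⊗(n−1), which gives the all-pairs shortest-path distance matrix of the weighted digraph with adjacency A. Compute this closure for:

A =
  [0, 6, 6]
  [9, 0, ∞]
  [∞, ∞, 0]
Closure =
  [0, 6, 6]
  [9, 0, 15]
  [∞, ∞, 0]

This is the Floyd-Warshall all-pairs shortest-path computation. For each intermediate vertex k = 0, 1, …, 2, update dist[i][j] ← min(dist[i][j], dist[i][k] + dist[k][j]). The final matrix gives, for each (i, j), the minimum total weight of any directed path from i to j (possibly empty when i = j).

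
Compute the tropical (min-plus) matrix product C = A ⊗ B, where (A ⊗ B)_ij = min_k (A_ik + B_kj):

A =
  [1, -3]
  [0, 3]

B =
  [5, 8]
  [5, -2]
A ⊗ B =
  [2, -5]
  [5, 1]

Apply the min-plus product entry-by-entry:
  C[0][0] = min over k of (A[0][0] + B[0][0] = 1 + 5 = 6, A[0][1] + B[1][0] = -3 + 5 = 2) = 2 (attained at k = 1)
  C[0][1] = min over k of (A[0][0] + B[0][1] = 1 + 8 = 9, A[0][1] + B[1][1] = -3 + -2 = -5) = -5 (attained at k = 1)
  C[1][0] = min over k of (A[1][0] + B[0][0] = 0 + 5 = 5, A[1][1] + B[1][0] = 3 + 5 = 8) = 5 (attained at k = 0)
  C[1][1] = min over k of (A[1][0] + B[0][1] = 0 + 8 = 8, A[1][1] + B[1][1] = 3 + -2 = 1) = 1 (attained at k = 1)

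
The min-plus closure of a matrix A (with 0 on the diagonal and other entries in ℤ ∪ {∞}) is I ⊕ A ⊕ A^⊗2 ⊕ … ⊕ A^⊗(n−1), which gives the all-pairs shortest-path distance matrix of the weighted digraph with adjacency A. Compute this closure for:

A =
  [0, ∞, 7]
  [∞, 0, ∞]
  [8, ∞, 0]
Closure =
  [0, ∞, 7]
  [∞, 0, ∞]
  [8, ∞, 0]

This is the Floyd-Warshall all-pairs shortest-path computation. For each intermediate vertex k = 0, 1, …, 2, update dist[i][j] ← min(dist[i][j], dist[i][k] + dist[k][j]). The final matrix gives, for each (i, j), the minimum total weight of any directed path from i to j (possibly empty when i = j).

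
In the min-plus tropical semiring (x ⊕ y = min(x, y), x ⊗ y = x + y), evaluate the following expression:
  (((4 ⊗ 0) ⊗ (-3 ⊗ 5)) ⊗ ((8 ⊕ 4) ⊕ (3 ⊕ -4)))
(((4 ⊗ 0) ⊗ (-3 ⊗ 5)) ⊗ ((8 ⊕ 4) ⊕ (3 ⊕ -4))) = 2

Expand innermost to outermost. Recall ⊕ takes the minimum of its arguments and ⊗ takes their sum. Working out the expression (((4 ⊗ 0) ⊗ (-3 ⊗ 5)) ⊗ ((8 ⊕ 4) ⊕ (3 ⊕ -4))) gives 2.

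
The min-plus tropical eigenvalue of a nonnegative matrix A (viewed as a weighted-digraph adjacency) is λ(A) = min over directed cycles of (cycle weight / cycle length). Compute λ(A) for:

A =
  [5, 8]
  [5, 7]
λ(A) = 5

Enumerate directed cycles and compute their means (weight / length). Sample:
  cycle 0 → 0: weight = 5, length = 1, mean = 5/1 ≈ 5.000
  cycle 1 → 1: weight = 7, length = 1, mean = 7/1 ≈ 7.000
  cycle 0 → 1 → 0: weight = 13, length = 2, mean = 13/2 ≈ 6.500
  cycle 1 → 0 → 1: weight = 13, length = 2, mean = 13/2 ≈ 6.500
Minimum mean = 5.000, attained e.g. along the cycle 0 → 0 with weight 5 and length 1. So λ(A) = 5/1 = 5.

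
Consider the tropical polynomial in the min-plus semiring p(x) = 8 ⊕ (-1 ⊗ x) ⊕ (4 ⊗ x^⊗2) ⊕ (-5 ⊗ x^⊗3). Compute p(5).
p(5) = 4

A tropical monomial a ⊗ x^⊗i evaluates to a + i · x. Evaluating each term at x = 5:
  Term 0 contributes 8 + 0 · 5 = 8
  Term 1 contributes -1 + 1 · 5 = 4
  Term 2 contributes 4 + 2 · 5 = 14
  Term 3 contributes -5 + 3 · 5 = 10
p(5) = ⊕ of these = min[8, 4, 14, 10] = 4.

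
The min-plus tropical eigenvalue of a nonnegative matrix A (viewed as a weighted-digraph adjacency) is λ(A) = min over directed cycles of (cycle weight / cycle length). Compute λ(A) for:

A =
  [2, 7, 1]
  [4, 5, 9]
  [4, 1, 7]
λ(A) = 2

Enumerate directed cycles and compute their means (weight / length). Sample:
  cycle 0 → 0: weight = 2, length = 1, mean = 2/1 ≈ 2.000
  cycle 1 → 1: weight = 5, length = 1, mean = 5/1 ≈ 5.000
  cycle 2 → 2: weight = 7, length = 1, mean = 7/1 ≈ 7.000
  cycle 0 → 1 → 0: weight = 11, length = 2, mean = 11/2 ≈ 5.500
  cycle 0 → 2 → 0: weight = 5, length = 2, mean = 5/2 ≈ 2.500
  cycle 1 → 0 → 1: weight = 11, length = 2, mean = 11/2 ≈ 5.500
Minimum mean = 2.000, attained e.g. along the cycle 0 → 0 with weight 2 and length 1. So λ(A) = 2/1 = 2.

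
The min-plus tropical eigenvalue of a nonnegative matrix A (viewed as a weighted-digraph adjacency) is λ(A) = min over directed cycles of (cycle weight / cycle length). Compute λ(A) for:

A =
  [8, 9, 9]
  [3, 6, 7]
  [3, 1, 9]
λ(A) = 4

Enumerate directed cycles and compute their means (weight / length). Sample:
  cycle 0 → 0: weight = 8, length = 1, mean = 8/1 ≈ 8.000
  cycle 1 → 1: weight = 6, length = 1, mean = 6/1 ≈ 6.000
  cycle 2 → 2: weight = 9, length = 1, mean = 9/1 ≈ 9.000
  cycle 0 → 1 → 0: weight = 12, length = 2, mean = 12/2 ≈ 6.000
  cycle 0 → 2 → 0: weight = 12, length = 2, mean = 12/2 ≈ 6.000
  cycle 1 → 0 → 1: weight = 12, length = 2, mean = 12/2 ≈ 6.000
Minimum mean = 4.000, attained e.g. along the cycle 1 → 2 → 1 with weight 8 and length 2. So λ(A) = 8/2 = 4.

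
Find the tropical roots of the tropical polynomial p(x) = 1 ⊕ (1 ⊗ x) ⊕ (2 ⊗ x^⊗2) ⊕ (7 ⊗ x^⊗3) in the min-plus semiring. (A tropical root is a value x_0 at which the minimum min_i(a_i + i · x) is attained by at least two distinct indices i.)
Roots: {-5, -1, 0}

Each tropical root is a break point of the lower envelope of the lines y = a_i + i · x (there are 4 lines, with slopes 0, 1, ..., 3). Only the lines that attain the minimum somewhere contribute to roots; other lines are dominated. Here the surviving (envelope) indices are i = 3, i = 2, i = 1, i = 0.
Intersections between consecutive envelope lines give the roots: for adjacent envelope indices i < j the intersection is x = (a_i − a_j) / (j − i). Reading off the sorted break points: {-5, -1, 0}.
Verification: at each break x_0, at least two indices attain the minimum of min_i(a_i + i · x_0).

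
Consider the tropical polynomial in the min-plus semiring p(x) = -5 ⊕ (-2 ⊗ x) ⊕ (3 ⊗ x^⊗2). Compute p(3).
p(3) = -5

A tropical monomial a ⊗ x^⊗i evaluates to a + i · x. Evaluating each term at x = 3:
  Term 0 contributes -5 + 0 · 3 = -5
  Term 1 contributes -2 + 1 · 3 = 1
  Term 2 contributes 3 + 2 · 3 = 9
p(3) = ⊕ of these = min[-5, 1, 9] = -5.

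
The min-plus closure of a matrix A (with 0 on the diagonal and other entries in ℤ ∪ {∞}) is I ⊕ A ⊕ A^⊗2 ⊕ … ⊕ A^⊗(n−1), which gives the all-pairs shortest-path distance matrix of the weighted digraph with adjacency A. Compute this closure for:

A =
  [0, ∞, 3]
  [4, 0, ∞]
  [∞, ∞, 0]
Closure =
  [0, ∞, 3]
  [4, 0, 7]
  [∞, ∞, 0]

This is the Floyd-Warshall all-pairs shortest-path computation. For each intermediate vertex k = 0, 1, …, 2, update dist[i][j] ← min(dist[i][j], dist[i][k] + dist[k][j]). The final matrix gives, for each (i, j), the minimum total weight of any directed path from i to j (possibly empty when i = j).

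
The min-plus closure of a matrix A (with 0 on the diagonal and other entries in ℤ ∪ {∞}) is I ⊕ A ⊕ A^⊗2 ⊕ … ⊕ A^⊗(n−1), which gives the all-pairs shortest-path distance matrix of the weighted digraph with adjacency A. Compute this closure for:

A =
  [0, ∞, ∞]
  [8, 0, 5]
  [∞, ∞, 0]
Closure =
  [0, ∞, ∞]
  [8, 0, 5]
  [∞, ∞, 0]

This is the Floyd-Warshall all-pairs shortest-path computation. For each intermediate vertex k = 0, 1, …, 2, update dist[i][j] ← min(dist[i][j], dist[i][k] + dist[k][j]). The final matrix gives, for each (i, j), the minimum total weight of any directed path from i to j (possibly empty when i = j).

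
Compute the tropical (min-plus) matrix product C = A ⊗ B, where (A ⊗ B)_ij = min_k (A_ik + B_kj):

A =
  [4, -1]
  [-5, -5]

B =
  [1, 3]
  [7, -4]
A ⊗ B =
  [5, -5]
  [-4, -9]

Apply the min-plus product entry-by-entry:
  C[0][0] = min over k of (A[0][0] + B[0][0] = 4 + 1 = 5, A[0][1] + B[1][0] = -1 + 7 = 6) = 5 (attained at k = 0)
  C[0][1] = min over k of (A[0][0] + B[0][1] = 4 + 3 = 7, A[0][1] + B[1][1] = -1 + -4 = -5) = -5 (attained at k = 1)
  C[1][0] = min over k of (A[1][0] + B[0][0] = -5 + 1 = -4, A[1][1] + B[1][0] = -5 + 7 = 2) = -4 (attained at k = 0)
  C[1][1] = min over k of (A[1][0] + B[0][1] = -5 + 3 = -2, A[1][1] + B[1][1] = -5 + -4 = -9) = -9 (attained at k = 1)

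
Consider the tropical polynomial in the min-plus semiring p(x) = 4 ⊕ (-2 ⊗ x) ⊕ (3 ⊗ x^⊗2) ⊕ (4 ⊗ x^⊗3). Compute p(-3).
p(-3) = -5

A tropical monomial a ⊗ x^⊗i evaluates to a + i · x. Evaluating each term at x = -3:
  Term 0 contributes 4 + 0 · -3 = 4
  Term 1 contributes -2 + 1 · -3 = -5
  Term 2 contributes 3 + 2 · -3 = -3
  Term 3 contributes 4 + 3 · -3 = -5
p(-3) = ⊕ of these = min[4, -5, -3, -5] = -5.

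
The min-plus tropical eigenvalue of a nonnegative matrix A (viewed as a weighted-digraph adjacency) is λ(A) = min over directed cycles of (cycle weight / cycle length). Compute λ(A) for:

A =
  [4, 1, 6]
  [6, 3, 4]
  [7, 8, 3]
λ(A) = 3

Enumerate directed cycles and compute their means (weight / length). Sample:
  cycle 0 → 0: weight = 4, length = 1, mean = 4/1 ≈ 4.000
  cycle 1 → 1: weight = 3, length = 1, mean = 3/1 ≈ 3.000
  cycle 2 → 2: weight = 3, length = 1, mean = 3/1 ≈ 3.000
  cycle 0 → 1 → 0: weight = 7, length = 2, mean = 7/2 ≈ 3.500
  cycle 0 → 2 → 0: weight = 13, length = 2, mean = 13/2 ≈ 6.500
  cycle 1 → 0 → 1: weight = 7, length = 2, mean = 7/2 ≈ 3.500
Minimum mean = 3.000, attained e.g. along the cycle 1 → 1 with weight 3 and length 1. So λ(A) = 3/1 = 3.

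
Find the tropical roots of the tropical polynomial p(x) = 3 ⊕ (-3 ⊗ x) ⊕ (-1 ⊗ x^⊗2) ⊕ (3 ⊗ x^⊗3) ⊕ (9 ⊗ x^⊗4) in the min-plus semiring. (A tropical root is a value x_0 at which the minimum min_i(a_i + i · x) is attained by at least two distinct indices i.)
Roots: {-6, -4, -2, 6}

Each tropical root is a break point of the lower envelope of the lines y = a_i + i · x (there are 5 lines, with slopes 0, 1, ..., 4). Only the lines that attain the minimum somewhere contribute to roots; other lines are dominated. Here the surviving (envelope) indices are i = 4, i = 3, i = 2, i = 1, i = 0.
Intersections between consecutive envelope lines give the roots: for adjacent envelope indices i < j the intersection is x = (a_i − a_j) / (j − i). Reading off the sorted break points: {-6, -4, -2, 6}.
Verification: at each break x_0, at least two indices attain the minimum of min_i(a_i + i · x_0).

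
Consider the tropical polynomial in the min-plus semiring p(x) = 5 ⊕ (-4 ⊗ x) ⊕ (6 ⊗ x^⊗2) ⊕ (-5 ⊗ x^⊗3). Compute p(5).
p(5) = 1

A tropical monomial a ⊗ x^⊗i evaluates to a + i · x. Evaluating each term at x = 5:
  Term 0 contributes 5 + 0 · 5 = 5
  Term 1 contributes -4 + 1 · 5 = 1
  Term 2 contributes 6 + 2 · 5 = 16
  Term 3 contributes -5 + 3 · 5 = 10
p(5) = ⊕ of these = min[5, 1, 16, 10] = 1.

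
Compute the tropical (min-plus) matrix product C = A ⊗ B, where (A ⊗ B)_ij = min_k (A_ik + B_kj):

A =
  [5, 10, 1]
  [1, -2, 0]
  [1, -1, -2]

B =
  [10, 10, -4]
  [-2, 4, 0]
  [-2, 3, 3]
A ⊗ B =
  [-1, 4, 1]
  [-4, 2, -3]
  [-4, 1, -3]

Apply the min-plus product entry-by-entry:
  C[0][0] = min over k of (A[0][0] + B[0][0] = 5 + 10 = 15, A[0][1] + B[1][0] = 10 + -2 = 8, A[0][2] + B[2][0] = 1 + -2 = -1) = -1 (attained at k = 2)
  C[0][1] = min over k of (A[0][0] + B[0][1] = 5 + 10 = 15, A[0][1] + B[1][1] = 10 + 4 = 14, A[0][2] + B[2][1] = 1 + 3 = 4) = 4 (attained at k = 2)
  C[0][2] = min over k of (A[0][0] + B[0][2] = 5 + -4 = 1, A[0][1] + B[1][2] = 10 + 0 = 10, A[0][2] + B[2][2] = 1 + 3 = 4) = 1 (attained at k = 0)
  C[1][0] = min over k of (A[1][0] + B[0][0] = 1 + 10 = 11, A[1][1] + B[1][0] = -2 + -2 = -4, A[1][2] + B[2][0] = 0 + -2 = -2) = -4 (attained at k = 1)
  C[1][1] = min over k of (A[1][0] + B[0][1] = 1 + 10 = 11, A[1][1] + B[1][1] = -2 + 4 = 2, A[1][2] + B[2][1] = 0 + 3 = 3) = 2 (attained at k = 1)
  C[1][2] = min over k of (A[1][0] + B[0][2] = 1 + -4 = -3, A[1][1] + B[1][2] = -2 + 0 = -2, A[1][2] + B[2][2] = 0 + 3 = 3) = -3 (attained at k = 0)
  C[2][0] = min over k of (A[2][0] + B[0][0] = 1 + 10 = 11, A[2][1] + B[1][0] = -1 + -2 = -3, A[2][2] + B[2][0] = -2 + -2 = -4) = -4 (attained at k = 2)
  C[2][1] = min over k of (A[2][0] + B[0][1] = 1 + 10 = 11, A[2][1] + B[1][1] = -1 + 4 = 3, A[2][2] + B[2][1] = -2 + 3 = 1) = 1 (attained at k = 2)
  C[2][2] = min over k of (A[2][0] + B[0][2] = 1 + -4 = -3, A[2][1] + B[1][2] = -1 + 0 = -1, A[2][2] + B[2][2] = -2 + 3 = 1) = -3 (attained at k = 0)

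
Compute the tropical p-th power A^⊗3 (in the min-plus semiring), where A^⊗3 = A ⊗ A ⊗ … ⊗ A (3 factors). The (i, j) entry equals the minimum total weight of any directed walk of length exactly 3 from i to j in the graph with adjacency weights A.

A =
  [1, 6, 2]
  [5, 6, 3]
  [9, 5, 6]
A^⊗3 =
  [3, 8, 4]
  [7, 12, 8]
  [11, 13, 12]

Each entry (A^⊗3)_ij equals the minimum over all length-3 walks i = v_0 → v_1 → … → v_3 = j of Σ_t A[v_t][v_{t+1}]. For example, for (i, j) = (0, 2) we minimise over 9 possible intermediate vertex sequences; the minimum is 4, attained along the walk 0 → 0 → 0 → 2.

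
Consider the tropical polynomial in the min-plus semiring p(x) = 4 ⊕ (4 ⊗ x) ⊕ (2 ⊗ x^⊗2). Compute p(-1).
p(-1) = 0

A tropical monomial a ⊗ x^⊗i evaluates to a + i · x. Evaluating each term at x = -1:
  Term 0 contributes 4 + 0 · -1 = 4
  Term 1 contributes 4 + 1 · -1 = 3
  Term 2 contributes 2 + 2 · -1 = 0
p(-1) = ⊕ of these = min[4, 3, 0] = 0.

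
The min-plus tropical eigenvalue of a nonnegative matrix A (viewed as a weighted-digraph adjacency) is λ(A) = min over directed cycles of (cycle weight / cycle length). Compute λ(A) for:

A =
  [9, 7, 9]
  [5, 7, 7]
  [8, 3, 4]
λ(A) = 4

Enumerate directed cycles and compute their means (weight / length). Sample:
  cycle 0 → 0: weight = 9, length = 1, mean = 9/1 ≈ 9.000
  cycle 1 → 1: weight = 7, length = 1, mean = 7/1 ≈ 7.000
  cycle 2 → 2: weight = 4, length = 1, mean = 4/1 ≈ 4.000
  cycle 0 → 1 → 0: weight = 12, length = 2, mean = 12/2 ≈ 6.000
  cycle 0 → 2 → 0: weight = 17, length = 2, mean = 17/2 ≈ 8.500
  cycle 1 → 0 → 1: weight = 12, length = 2, mean = 12/2 ≈ 6.000
Minimum mean = 4.000, attained e.g. along the cycle 2 → 2 with weight 4 and length 1. So λ(A) = 4/1 = 4.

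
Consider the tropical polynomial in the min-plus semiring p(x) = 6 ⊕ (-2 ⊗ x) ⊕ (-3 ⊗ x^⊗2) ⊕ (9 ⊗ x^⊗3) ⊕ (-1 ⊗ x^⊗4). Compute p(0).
p(0) = -3

A tropical monomial a ⊗ x^⊗i evaluates to a + i · x. Evaluating each term at x = 0:
  Term 0 contributes 6 + 0 · 0 = 6
  Term 1 contributes -2 + 1 · 0 = -2
  Term 2 contributes -3 + 2 · 0 = -3
  Term 3 contributes 9 + 3 · 0 = 9
  Term 4 contributes -1 + 4 · 0 = -1
p(0) = ⊕ of these = min[6, -2, -3, 9, -1] = -3.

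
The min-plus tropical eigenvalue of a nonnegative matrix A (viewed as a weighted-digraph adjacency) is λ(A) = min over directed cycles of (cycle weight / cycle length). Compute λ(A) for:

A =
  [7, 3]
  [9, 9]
λ(A) = 6

Enumerate directed cycles and compute their means (weight / length). Sample:
  cycle 0 → 0: weight = 7, length = 1, mean = 7/1 ≈ 7.000
  cycle 1 → 1: weight = 9, length = 1, mean = 9/1 ≈ 9.000
  cycle 0 → 1 → 0: weight = 12, length = 2, mean = 12/2 ≈ 6.000
  cycle 1 → 0 → 1: weight = 12, length = 2, mean = 12/2 ≈ 6.000
Minimum mean = 6.000, attained e.g. along the cycle 0 → 1 → 0 with weight 12 and length 2. So λ(A) = 12/2 = 6.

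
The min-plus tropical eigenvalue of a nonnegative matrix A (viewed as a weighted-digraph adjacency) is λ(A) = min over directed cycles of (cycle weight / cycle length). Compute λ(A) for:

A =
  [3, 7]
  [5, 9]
λ(A) = 3

Enumerate directed cycles and compute their means (weight / length). Sample:
  cycle 0 → 0: weight = 3, length = 1, mean = 3/1 ≈ 3.000
  cycle 1 → 1: weight = 9, length = 1, mean = 9/1 ≈ 9.000
  cycle 0 → 1 → 0: weight = 12, length = 2, mean = 12/2 ≈ 6.000
  cycle 1 → 0 → 1: weight = 12, length = 2, mean = 12/2 ≈ 6.000
Minimum mean = 3.000, attained e.g. along the cycle 0 → 0 with weight 3 and length 1. So λ(A) = 3/1 = 3.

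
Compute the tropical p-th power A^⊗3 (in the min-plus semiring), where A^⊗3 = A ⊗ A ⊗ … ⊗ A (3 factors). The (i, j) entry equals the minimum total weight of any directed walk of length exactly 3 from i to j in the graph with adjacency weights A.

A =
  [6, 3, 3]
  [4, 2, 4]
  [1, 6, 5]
A^⊗3 =
  [8, 7, 7]
  [7, 6, 8]
  [5, 6, 8]

Each entry (A^⊗3)_ij equals the minimum over all length-3 walks i = v_0 → v_1 → … → v_3 = j of Σ_t A[v_t][v_{t+1}]. For example, for (i, j) = (0, 2) we minimise over 9 possible intermediate vertex sequences; the minimum is 7, attained along the walk 0 → 2 → 0 → 2.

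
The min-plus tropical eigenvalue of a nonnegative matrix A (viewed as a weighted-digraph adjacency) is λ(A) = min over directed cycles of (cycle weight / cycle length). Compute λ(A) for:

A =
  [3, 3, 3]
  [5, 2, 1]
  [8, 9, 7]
λ(A) = 2

Enumerate directed cycles and compute their means (weight / length). Sample:
  cycle 0 → 0: weight = 3, length = 1, mean = 3/1 ≈ 3.000
  cycle 1 → 1: weight = 2, length = 1, mean = 2/1 ≈ 2.000
  cycle 2 → 2: weight = 7, length = 1, mean = 7/1 ≈ 7.000
  cycle 0 → 1 → 0: weight = 8, length = 2, mean = 8/2 ≈ 4.000
  cycle 0 → 2 → 0: weight = 11, length = 2, mean = 11/2 ≈ 5.500
  cycle 1 → 0 → 1: weight = 8, length = 2, mean = 8/2 ≈ 4.000
Minimum mean = 2.000, attained e.g. along the cycle 1 → 1 with weight 2 and length 1. So λ(A) = 2/1 = 2.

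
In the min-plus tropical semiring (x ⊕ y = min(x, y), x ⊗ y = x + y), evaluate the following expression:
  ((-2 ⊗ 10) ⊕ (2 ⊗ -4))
((-2 ⊗ 10) ⊕ (2 ⊗ -4)) = -2

Expand innermost to outermost. Recall ⊕ takes the minimum of its arguments and ⊗ takes their sum. Working out the expression ((-2 ⊗ 10) ⊕ (2 ⊗ -4)) gives -2.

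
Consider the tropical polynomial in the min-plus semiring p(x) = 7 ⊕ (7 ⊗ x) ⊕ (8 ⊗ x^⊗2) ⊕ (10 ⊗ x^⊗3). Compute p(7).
p(7) = 7

A tropical monomial a ⊗ x^⊗i evaluates to a + i · x. Evaluating each term at x = 7:
  Term 0 contributes 7 + 0 · 7 = 7
  Term 1 contributes 7 + 1 · 7 = 14
  Term 2 contributes 8 + 2 · 7 = 22
  Term 3 contributes 10 + 3 · 7 = 31
p(7) = ⊕ of these = min[7, 14, 22, 31] = 7.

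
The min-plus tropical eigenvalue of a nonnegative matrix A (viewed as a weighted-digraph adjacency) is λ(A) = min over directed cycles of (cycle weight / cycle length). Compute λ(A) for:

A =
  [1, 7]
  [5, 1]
λ(A) = 1

Enumerate directed cycles and compute their means (weight / length). Sample:
  cycle 0 → 0: weight = 1, length = 1, mean = 1/1 ≈ 1.000
  cycle 1 → 1: weight = 1, length = 1, mean = 1/1 ≈ 1.000
  cycle 0 → 1 → 0: weight = 12, length = 2, mean = 12/2 ≈ 6.000
  cycle 1 → 0 → 1: weight = 12, length = 2, mean = 12/2 ≈ 6.000
Minimum mean = 1.000, attained e.g. along the cycle 0 → 0 with weight 1 and length 1. So λ(A) = 1/1 = 1.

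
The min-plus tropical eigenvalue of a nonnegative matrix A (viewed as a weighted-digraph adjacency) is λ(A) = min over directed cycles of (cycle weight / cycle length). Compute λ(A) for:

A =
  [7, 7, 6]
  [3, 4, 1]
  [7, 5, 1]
λ(A) = 1

Enumerate directed cycles and compute their means (weight / length). Sample:
  cycle 0 → 0: weight = 7, length = 1, mean = 7/1 ≈ 7.000
  cycle 1 → 1: weight = 4, length = 1, mean = 4/1 ≈ 4.000
  cycle 2 → 2: weight = 1, length = 1, mean = 1/1 ≈ 1.000
  cycle 0 → 1 → 0: weight = 10, length = 2, mean = 10/2 ≈ 5.000
  cycle 0 → 2 → 0: weight = 13, length = 2, mean = 13/2 ≈ 6.500
  cycle 1 → 0 → 1: weight = 10, length = 2, mean = 10/2 ≈ 5.000
Minimum mean = 1.000, attained e.g. along the cycle 2 → 2 with weight 1 and length 1. So λ(A) = 1/1 = 1.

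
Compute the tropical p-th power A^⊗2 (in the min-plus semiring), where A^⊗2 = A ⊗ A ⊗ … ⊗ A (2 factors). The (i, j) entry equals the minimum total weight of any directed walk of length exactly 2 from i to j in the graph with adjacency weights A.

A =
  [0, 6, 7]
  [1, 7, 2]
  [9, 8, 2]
A^⊗2 =
  [0, 6, 7]
  [1, 7, 4]
  [9, 10, 4]

Each entry (A^⊗2)_ij equals the minimum over all length-2 walks i = v_0 → v_1 → … → v_2 = j of Σ_t A[v_t][v_{t+1}]. For example, for (i, j) = (0, 2) we minimise over 3 possible intermediate vertex sequences; the minimum is 7, attained along the walk 0 → 0 → 2.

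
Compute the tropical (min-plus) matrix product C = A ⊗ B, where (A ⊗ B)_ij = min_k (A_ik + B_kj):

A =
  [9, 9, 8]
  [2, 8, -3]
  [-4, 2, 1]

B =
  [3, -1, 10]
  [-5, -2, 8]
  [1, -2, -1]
A ⊗ B =
  [4, 6, 7]
  [-2, -5, -4]
  [-3, -5, 0]

Apply the min-plus product entry-by-entry:
  C[0][0] = min over k of (A[0][0] + B[0][0] = 9 + 3 = 12, A[0][1] + B[1][0] = 9 + -5 = 4, A[0][2] + B[2][0] = 8 + 1 = 9) = 4 (attained at k = 1)
  C[0][1] = min over k of (A[0][0] + B[0][1] = 9 + -1 = 8, A[0][1] + B[1][1] = 9 + -2 = 7, A[0][2] + B[2][1] = 8 + -2 = 6) = 6 (attained at k = 2)
  C[0][2] = min over k of (A[0][0] + B[0][2] = 9 + 10 = 19, A[0][1] + B[1][2] = 9 + 8 = 17, A[0][2] + B[2][2] = 8 + -1 = 7) = 7 (attained at k = 2)
  C[1][0] = min over k of (A[1][0] + B[0][0] = 2 + 3 = 5, A[1][1] + B[1][0] = 8 + -5 = 3, A[1][2] + B[2][0] = -3 + 1 = -2) = -2 (attained at k = 2)
  C[1][1] = min over k of (A[1][0] + B[0][1] = 2 + -1 = 1, A[1][1] + B[1][1] = 8 + -2 = 6, A[1][2] + B[2][1] = -3 + -2 = -5) = -5 (attained at k = 2)
  C[1][2] = min over k of (A[1][0] + B[0][2] = 2 + 10 = 12, A[1][1] + B[1][2] = 8 + 8 = 16, A[1][2] + B[2][2] = -3 + -1 = -4) = -4 (attained at k = 2)
  C[2][0] = min over k of (A[2][0] + B[0][0] = -4 + 3 = -1, A[2][1] + B[1][0] = 2 + -5 = -3, A[2][2] + B[2][0] = 1 + 1 = 2) = -3 (attained at k = 1)
  C[2][1] = min over k of (A[2][0] + B[0][1] = -4 + -1 = -5, A[2][1] + B[1][1] = 2 + -2 = 0, A[2][2] + B[2][1] = 1 + -2 = -1) = -5 (attained at k = 0)
  C[2][2] = min over k of (A[2][0] + B[0][2] = -4 + 10 = 6, A[2][1] + B[1][2] = 2 + 8 = 10, A[2][2] + B[2][2] = 1 + -1 = 0) = 0 (attained at k = 2)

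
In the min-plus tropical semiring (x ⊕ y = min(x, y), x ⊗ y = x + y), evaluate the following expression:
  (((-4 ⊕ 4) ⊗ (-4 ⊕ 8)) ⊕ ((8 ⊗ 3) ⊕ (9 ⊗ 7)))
(((-4 ⊕ 4) ⊗ (-4 ⊕ 8)) ⊕ ((8 ⊗ 3) ⊕ (9 ⊗ 7))) = -8

Expand innermost to outermost. Recall ⊕ takes the minimum of its arguments and ⊗ takes their sum. Working out the expression (((-4 ⊕ 4) ⊗ (-4 ⊕ 8)) ⊕ ((8 ⊗ 3) ⊕ (9 ⊗ 7))) gives -8.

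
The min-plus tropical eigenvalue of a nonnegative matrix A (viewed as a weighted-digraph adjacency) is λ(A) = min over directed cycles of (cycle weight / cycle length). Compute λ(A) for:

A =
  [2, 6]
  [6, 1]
λ(A) = 1

Enumerate directed cycles and compute their means (weight / length). Sample:
  cycle 0 → 0: weight = 2, length = 1, mean = 2/1 ≈ 2.000
  cycle 1 → 1: weight = 1, length = 1, mean = 1/1 ≈ 1.000
  cycle 0 → 1 → 0: weight = 12, length = 2, mean = 12/2 ≈ 6.000
  cycle 1 → 0 → 1: weight = 12, length = 2, mean = 12/2 ≈ 6.000
Minimum mean = 1.000, attained e.g. along the cycle 1 → 1 with weight 1 and length 1. So λ(A) = 1/1 = 1.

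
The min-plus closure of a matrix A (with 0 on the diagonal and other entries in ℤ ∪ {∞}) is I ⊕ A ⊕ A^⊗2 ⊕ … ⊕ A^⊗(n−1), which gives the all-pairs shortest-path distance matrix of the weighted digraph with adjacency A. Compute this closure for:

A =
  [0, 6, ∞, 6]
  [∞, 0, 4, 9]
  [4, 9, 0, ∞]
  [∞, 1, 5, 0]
Closure =
  [0, 6, 10, 6]
  [8, 0, 4, 9]
  [4, 9, 0, 10]
  [9, 1, 5, 0]

This is the Floyd-Warshall all-pairs shortest-path computation. For each intermediate vertex k = 0, 1, …, 3, update dist[i][j] ← min(dist[i][j], dist[i][k] + dist[k][j]). The final matrix gives, for each (i, j), the minimum total weight of any directed path from i to j (possibly empty when i = j).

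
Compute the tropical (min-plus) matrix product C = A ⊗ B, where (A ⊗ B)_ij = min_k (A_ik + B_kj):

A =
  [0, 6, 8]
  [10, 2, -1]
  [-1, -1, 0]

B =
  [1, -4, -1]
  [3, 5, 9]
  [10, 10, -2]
A ⊗ B =
  [1, -4, -1]
  [5, 6, -3]
  [0, -5, -2]

Apply the min-plus product entry-by-entry:
  C[0][0] = min over k of (A[0][0] + B[0][0] = 0 + 1 = 1, A[0][1] + B[1][0] = 6 + 3 = 9, A[0][2] + B[2][0] = 8 + 10 = 18) = 1 (attained at k = 0)
  C[0][1] = min over k of (A[0][0] + B[0][1] = 0 + -4 = -4, A[0][1] + B[1][1] = 6 + 5 = 11, A[0][2] + B[2][1] = 8 + 10 = 18) = -4 (attained at k = 0)
  C[0][2] = min over k of (A[0][0] + B[0][2] = 0 + -1 = -1, A[0][1] + B[1][2] = 6 + 9 = 15, A[0][2] + B[2][2] = 8 + -2 = 6) = -1 (attained at k = 0)
  C[1][0] = min over k of (A[1][0] + B[0][0] = 10 + 1 = 11, A[1][1] + B[1][0] = 2 + 3 = 5, A[1][2] + B[2][0] = -1 + 10 = 9) = 5 (attained at k = 1)
  C[1][1] = min over k of (A[1][0] + B[0][1] = 10 + -4 = 6, A[1][1] + B[1][1] = 2 + 5 = 7, A[1][2] + B[2][1] = -1 + 10 = 9) = 6 (attained at k = 0)
  C[1][2] = min over k of (A[1][0] + B[0][2] = 10 + -1 = 9, A[1][1] + B[1][2] = 2 + 9 = 11, A[1][2] + B[2][2] = -1 + -2 = -3) = -3 (attained at k = 2)
  C[2][0] = min over k of (A[2][0] + B[0][0] = -1 + 1 = 0, A[2][1] + B[1][0] = -1 + 3 = 2, A[2][2] + B[2][0] = 0 + 10 = 10) = 0 (attained at k = 0)
  C[2][1] = min over k of (A[2][0] + B[0][1] = -1 + -4 = -5, A[2][1] + B[1][1] = -1 + 5 = 4, A[2][2] + B[2][1] = 0 + 10 = 10) = -5 (attained at k = 0)
  C[2][2] = min over k of (A[2][0] + B[0][2] = -1 + -1 = -2, A[2][1] + B[1][2] = -1 + 9 = 8, A[2][2] + B[2][2] = 0 + -2 = -2) = -2 (attained at k = 0)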